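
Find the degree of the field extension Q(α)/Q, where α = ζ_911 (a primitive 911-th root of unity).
[Q(α):Q] = 910

The minimal polynomial of ζ_911 over Q is the 911-th cyclotomic polynomial Φ_911(x), which is irreducible over Q and has degree φ(911) = 910. Hence [Q(α):Q] = φ(911) = 910.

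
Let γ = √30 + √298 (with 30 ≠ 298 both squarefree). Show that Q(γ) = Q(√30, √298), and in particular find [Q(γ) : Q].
[Q(γ) : Q] = 4 (equivalently, Q(γ) = Q(√30, √298))

Obviously Q(γ) ⊆ Q(√30, √298), and [Q(√30, √298):Q] = 4 (since 30, 298 are distinct squarefree integers > 1 with 8940 not a perfect square). To show equality we compute the minimal polynomial of γ. From γ = √30 + √298: γ^2 = 30 + 2√(8940) + 298 = 328 + 2√(8940), so γ^2 - 328 = 2√(8940); squaring, (γ^2 - 328)^2 = 4·8940, i.e. γ^4 - 656γ^2 + 107584 - 35760 = 0, i.e. γ^4 - 656γ^2 + 71824 = 0. So γ is a root of x^4 - 656x^2 + 71824. This polynomial is irreducible over Q: it has no rational root (each ±√30 ± √298 is irrational), and any factorization into two quadratics over Q would force √(8940) ∈ Q (pairing opposite roots) or √30, √298 ∈ Q (other pairings), all impossible. Hence [Q(γ):Q] = 4 = [Q(√30, √298):Q], so Q(γ) = Q(√30, √298).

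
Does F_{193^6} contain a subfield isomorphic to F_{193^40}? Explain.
No: F_{193^40} is not a subfield of F_{193^6}

F_{p^m} embeds in F_{p^n} iff m | n. Here 40 ∤ 6 (since 6 = 0·40 + 6 with remainder 6 ≠ 0), so F_{193^40} is not a subfield of F_{193^6}. Equivalently: if it were, the tower law would give 40 = [F_{193^40}:F_193] dividing [F_{193^6}:F_193] = 6, contradiction.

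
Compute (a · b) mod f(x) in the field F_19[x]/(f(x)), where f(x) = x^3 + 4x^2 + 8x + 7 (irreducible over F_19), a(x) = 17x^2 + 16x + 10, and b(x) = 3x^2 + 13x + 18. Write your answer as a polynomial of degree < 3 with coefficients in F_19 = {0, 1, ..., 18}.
a · b ≡ 9x^2 + 16x + 10 (mod f(x))

Multiply in F_19[x]: a(x)·b(x) = (17x^2 + 16x + 10)·(3x^2 + 13x + 18) = 13x^4 + 3x^3 + 12x^2 + 9. This has degree ≥ 3, so divide by f(x) over F_19: 13x^4 + 3x^3 + 12x^2 + 9 = (13x + 8)·(x^3 + 4x^2 + 8x + 7) + (9x^2 + 16x + 10). Hence a·b ≡ 9x^2 + 16x + 10 (mod f). (F_19[x]/(f) is a field with 19^3 = 6859 elements since f is irreducible of degree 3.)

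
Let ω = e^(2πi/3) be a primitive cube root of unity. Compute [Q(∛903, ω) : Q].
[Q(∛903, ω) : Q] = 6

[Q(∛903):Q] = 3 (min poly x^3 - 903, irreducible since 903 is not a perfect cube). [Q(ω):Q] = 2 (min poly x^2 + x + 1). Since Q(∛903) ⊂ R and ω ∉ R, we have ω ∉ Q(∛903), so x^2 + x + 1 remains irreducible over Q(∛903) and [Q(∛903, ω) : Q(∛903)] = 2. By the tower law, [Q(∛903, ω) : Q] = 3 · 2 = 6. (In fact Q(∛903, ω) is the splitting field of x^3 - 903 over Q.)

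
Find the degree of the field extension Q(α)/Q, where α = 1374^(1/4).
[Q(α):Q] = 4

α is a root of x^4 - 1374. By Eisenstein's criterion at the prime p = 2 (which divides the constant term 1374 but p^2 = 4 does not, since 1374 is squarefree), x^4 - 1374 is irreducible over Q. Hence [Q(α):Q] = 4.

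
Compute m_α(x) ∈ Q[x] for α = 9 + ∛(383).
m_α(x) = x^3 - 27x^2 + 243x - 1112

Set β = α - 9 = ∛(383), so β^3 = 383. Then (α - 9)^3 - 383 = 0, i.e. α is a root of g(x) = (x - 9)^3 - 383 = x^3 - 27x^2 + 243x - 1112. Since g(x) = h(x - 9) where h(x) = x^3 - 383, and h is irreducible over Q (because 383 is not a perfect cube, so h has no rational root, and a monic cubic with no rational root is irreducible), g is also irreducible (irreducibility is preserved under the substitution x → x - 9). Hence m_α(x) = x^3 - 27x^2 + 243x - 1112.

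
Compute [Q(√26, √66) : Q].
[Q(√26, √66) : Q] = 4

[Q(√26):Q] = 2 (min poly x^2 - 26, irreducible since 26 is squarefree > 1). For the top step, suppose √66 ∈ Q(√26), say √66 = c + d√26 with c, d ∈ Q. Squaring: 66 = c^2 + 26d^2 + 2cd√26. Since √26 ∉ Q this forces 2cd = 0. If d = 0 then √66 = c ∈ Q, contradicting 66 squarefree > 1. If c = 0 then 66 = 26d^2, so 26·66 = (26d)^2 is a perfect square in Q — but 26·66 = 1716 is not a perfect square (since 26 and 66 are distinct squarefree integers). Contradiction. Hence √66 ∉ Q(√26), so x^2 - 66 stays irreducible over Q(√26) and [Q(√26, √66) : Q(√26)] = 2. By the tower law, [Q(√26, √66) : Q] = 2 · 2 = 4.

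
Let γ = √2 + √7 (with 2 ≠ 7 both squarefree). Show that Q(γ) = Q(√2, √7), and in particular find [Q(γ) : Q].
[Q(γ) : Q] = 4 (equivalently, Q(γ) = Q(√2, √7))

Obviously Q(γ) ⊆ Q(√2, √7), and [Q(√2, √7):Q] = 4 (since 2, 7 are distinct squarefree integers > 1 with 14 not a perfect square). To show equality we compute the minimal polynomial of γ. From γ = √2 + √7: γ^2 = 2 + 2√(14) + 7 = 9 + 2√(14), so γ^2 - 9 = 2√(14); squaring, (γ^2 - 9)^2 = 4·14, i.e. γ^4 - 18γ^2 + 81 - 56 = 0, i.e. γ^4 - 18γ^2 + 25 = 0. So γ is a root of x^4 - 18x^2 + 25. This polynomial is irreducible over Q: it has no rational root (each ±√2 ± √7 is irrational), and any factorization into two quadratics over Q would force √(14) ∈ Q (pairing opposite roots) or √2, √7 ∈ Q (other pairings), all impossible. Hence [Q(γ):Q] = 4 = [Q(√2, √7):Q], so Q(γ) = Q(√2, √7).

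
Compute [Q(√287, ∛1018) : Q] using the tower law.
[Q(√287, ∛1018) : Q] = 6

Let L = Q(√287, ∛1018). Since Q(√287) ⊂ L and [Q(√287):Q] = 2, the tower law gives 2 | [L:Q]. Likewise Q(∛1018) ⊂ L with [Q(∛1018):Q] = 3 (because 1018 is not a perfect cube), so 3 | [L:Q]. As gcd(2,3) = 1, [L:Q] is divisible by 6. Conversely L is generated over Q by √287 and ∛1018, so [L:Q] ≤ 2·3 = 6. Therefore [Q(√287, ∛1018) : Q] = 6.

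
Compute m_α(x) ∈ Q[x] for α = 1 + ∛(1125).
m_α(x) = x^3 - 3x^2 + 3x - 1126

Set β = α - 1 = ∛(1125), so β^3 = 1125. Then (α - 1)^3 - 1125 = 0, i.e. α is a root of g(x) = (x - 1)^3 - 1125 = x^3 - 3x^2 + 3x - 1126. Since g(x) = h(x - 1) where h(x) = x^3 - 1125, and h is irreducible over Q (because 1125 is not a perfect cube, so h has no rational root, and a monic cubic with no rational root is irreducible), g is also irreducible (irreducibility is preserved under the substitution x → x - 1). Hence m_α(x) = x^3 - 3x^2 + 3x - 1126.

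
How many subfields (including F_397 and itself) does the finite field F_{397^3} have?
F_{397^3} has 2 subfields

The subfields of F_{p^n} are exactly the fields F_{p^d} for d | n (each is the fixed field of the unique index-d subgroup of Gal(F_{p^n}/F_p) ≅ Z/nZ). The divisors of n = 3 are {1, 3}, giving 2 subfields: F_{397^1}, F_{397^3}.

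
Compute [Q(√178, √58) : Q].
[Q(√178, √58) : Q] = 4

[Q(√178):Q] = 2 (min poly x^2 - 178, irreducible since 178 is squarefree > 1). For the top step, suppose √58 ∈ Q(√178), say √58 = c + d√178 with c, d ∈ Q. Squaring: 58 = c^2 + 178d^2 + 2cd√178. Since √178 ∉ Q this forces 2cd = 0. If d = 0 then √58 = c ∈ Q, contradicting 58 squarefree > 1. If c = 0 then 58 = 178d^2, so 178·58 = (178d)^2 is a perfect square in Q — but 178·58 = 10324 is not a perfect square (since 178 and 58 are distinct squarefree integers). Contradiction. Hence √58 ∉ Q(√178), so x^2 - 58 stays irreducible over Q(√178) and [Q(√178, √58) : Q(√178)] = 2. By the tower law, [Q(√178, √58) : Q] = 2 · 2 = 4.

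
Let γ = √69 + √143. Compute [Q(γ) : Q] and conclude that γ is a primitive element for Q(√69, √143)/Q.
[Q(γ) : Q] = 4 (equivalently, Q(γ) = Q(√69, √143))

Obviously Q(γ) ⊆ Q(√69, √143), and [Q(√69, √143):Q] = 4 (since 69, 143 are distinct squarefree integers > 1 with 9867 not a perfect square). To show equality we compute the minimal polynomial of γ. From γ = √69 + √143: γ^2 = 69 + 2√(9867) + 143 = 212 + 2√(9867), so γ^2 - 212 = 2√(9867); squaring, (γ^2 - 212)^2 = 4·9867, i.e. γ^4 - 424γ^2 + 44944 - 39468 = 0, i.e. γ^4 - 424γ^2 + 5476 = 0. So γ is a root of x^4 - 424x^2 + 5476. This polynomial is irreducible over Q: it has no rational root (each ±√69 ± √143 is irrational), and any factorization into two quadratics over Q would force √(9867) ∈ Q (pairing opposite roots) or √69, √143 ∈ Q (other pairings), all impossible. Hence [Q(γ):Q] = 4 = [Q(√69, √143):Q], so Q(γ) = Q(√69, √143).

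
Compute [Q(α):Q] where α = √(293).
[Q(α):Q] = 2

[Q(α):Q] equals the degree of the minimal polynomial of α. Here α^2 = 293 and x^2 - 293 is irreducible (d = 293 is squarefree, ≠ 1, hence not a square), so deg(m_α) = 2. Thus [Q(α):Q] = 2.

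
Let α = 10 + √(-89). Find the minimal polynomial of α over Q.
m_α(x) = x^2 - 20x + 189

From α - 10 = √(-89), squaring gives (α - 10)^2 = -89, i.e. α^2 - 20α + 100 = -89, so α^2 - 20α + 189 = 0. The discriminant of x^2 - 20x + 189 is (-20)^2 - 4·(189) = 400 - 756 = -356, and 4·(-89) is not a perfect square in Q since -89 is squarefree and ≠ 1. Hence x^2 - 20x + 189 is irreducible over Q and is the minimal polynomial of α.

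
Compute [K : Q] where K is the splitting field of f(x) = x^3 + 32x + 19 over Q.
[K : Q] = 6

By the rational root test, any rational root of the monic integer polynomial f(x) = x^3 + 32x + 19 must be an integer dividing the constant term 19, i.e. one of ±{1, 19}. Evaluating: f(1) = 52, f(-1) = -14, f(19) = 7486, f(-19) = -7448; none is 0, so f has no rational root and is therefore irreducible over Q (a cubic with no linear factor over a field is irreducible). For an irreducible cubic, the Galois group is A_3 or S_3 according as the discriminant disc(f) = -4a^3 - 27b^2 = -4·(32)^3 - 27·(19)^2 = -140819 is or is not a square in Q. Here disc(f) = -140819 is not a perfect square in Q, so the Galois group of f over Q is not contained in A_3 and must be all of S_3. The splitting field has degree |S_3| = 6 over Q, so [K : Q] = 6.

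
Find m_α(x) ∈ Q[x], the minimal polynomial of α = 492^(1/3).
m_α(x) = x^3 - 492

α satisfies α^3 = 492, so x^3 - 492 annihilates α. By the rational root test, a rational root p/q (in lowest terms) of x^3 - 492 would satisfy p^3 = 492 q^3, forcing q = 1 and p^3 = 492; but 492 is not a perfect cube, contradiction. A monic cubic over Q with no rational root is irreducible (any nontrivial factorization would include a linear factor). Hence x^3 - 492 is the minimal polynomial of α, and in particular [Q(α):Q] = 3.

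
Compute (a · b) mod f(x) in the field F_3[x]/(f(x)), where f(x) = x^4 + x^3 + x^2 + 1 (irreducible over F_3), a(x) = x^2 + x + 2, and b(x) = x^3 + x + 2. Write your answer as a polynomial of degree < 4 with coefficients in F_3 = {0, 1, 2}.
a · b ≡ 2x^3 + 1 (mod f(x))

Multiply in F_3[x]: a(x)·b(x) = (x^2 + x + 2)·(x^3 + x + 2) = x^5 + x^4 + x + 1. This has degree ≥ 4, so divide by f(x) over F_3: x^5 + x^4 + x + 1 = (x)·(x^4 + x^3 + x^2 + 1) + (2x^3 + 1). Hence a·b ≡ 2x^3 + 1 (mod f). (F_3[x]/(f) is a field with 3^4 = 81 elements since f is irreducible of degree 4.)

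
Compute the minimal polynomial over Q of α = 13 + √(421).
m_α(x) = x^2 - 26x - 252

From α - 13 = √(421), squaring gives (α - 13)^2 = 421, i.e. α^2 - 26α + 169 = 421, so α^2 - 26α - 252 = 0. The discriminant of x^2 - 26x - 252 is (-26)^2 - 4·(-252) = 676 + 1008 = 1684, and 4·(421) is not a perfect square in Q since 421 is squarefree and ≠ 1. Hence x^2 - 26x - 252 is irreducible over Q and is the minimal polynomial of α.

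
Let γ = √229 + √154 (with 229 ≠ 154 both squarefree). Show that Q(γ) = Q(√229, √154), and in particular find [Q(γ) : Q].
[Q(γ) : Q] = 4 (equivalently, Q(γ) = Q(√229, √154))

Obviously Q(γ) ⊆ Q(√229, √154), and [Q(√229, √154):Q] = 4 (since 229, 154 are distinct squarefree integers > 1 with 35266 not a perfect square). To show equality we compute the minimal polynomial of γ. From γ = √229 + √154: γ^2 = 229 + 2√(35266) + 154 = 383 + 2√(35266), so γ^2 - 383 = 2√(35266); squaring, (γ^2 - 383)^2 = 4·35266, i.e. γ^4 - 766γ^2 + 146689 - 141064 = 0, i.e. γ^4 - 766γ^2 + 5625 = 0. So γ is a root of x^4 - 766x^2 + 5625. This polynomial is irreducible over Q: it has no rational root (each ±√229 ± √154 is irrational), and any factorization into two quadratics over Q would force √(35266) ∈ Q (pairing opposite roots) or √229, √154 ∈ Q (other pairings), all impossible. Hence [Q(γ):Q] = 4 = [Q(√229, √154):Q], so Q(γ) = Q(√229, √154).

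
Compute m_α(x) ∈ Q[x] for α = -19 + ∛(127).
m_α(x) = x^3 + 57x^2 + 1083x + 6732

Set β = α + 19 = ∛(127), so β^3 = 127. Then (α + 19)^3 - 127 = 0, i.e. α is a root of g(x) = (x + 19)^3 - 127 = x^3 + 57x^2 + 1083x + 6732. Since g(x) = h(x + 19) where h(x) = x^3 - 127, and h is irreducible over Q (because 127 is not a perfect cube, so h has no rational root, and a monic cubic with no rational root is irreducible), g is also irreducible (irreducibility is preserved under the substitution x → x + 19). Hence m_α(x) = x^3 + 57x^2 + 1083x + 6732.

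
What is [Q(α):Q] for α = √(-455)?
[Q(α):Q] = 2

[Q(α):Q] equals the degree of the minimal polynomial of α. Here α^2 = -455 and x^2 + 455 is irreducible (d = -455 is squarefree, ≠ 1, hence not a square), so deg(m_α) = 2. Thus [Q(α):Q] = 2.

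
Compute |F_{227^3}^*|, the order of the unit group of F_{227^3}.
|F_{227^3}^*| = 11697082

F_{227^3} has 227^3 = 11697083 elements; its multiplicative group consists of all nonzero elements, so |F_{227^3}^*| = 11697083 - 1 = 11697082. (It is cyclic since any finite subgroup of the multiplicative group of a field is cyclic.)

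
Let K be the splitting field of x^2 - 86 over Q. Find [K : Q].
[K : Q] = 2

f(x) = x^2 - 86 factors as (x - √86)(x + √86). The splitting field is K = Q(√86). Since 86 is squarefree and > 1, it is not a perfect square, so x^2 - 86 is irreducible over Q and [Q(√86) : Q] = 2. Hence [K : Q] = 2.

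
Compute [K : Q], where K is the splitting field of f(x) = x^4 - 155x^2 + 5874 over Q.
[K : Q] = 4

Solving the quadratic in x^2: x^2 = (155 ± √(155^2 - 4·5874))/2 = (155 ± √529)/2 = (155 ± 23)/2, giving x^2 = 66 or x^2 = 89. So f(x) = (x^2 - 66)(x^2 - 89) and the roots of f are ±√66, ±√89. Hence the splitting field is K = Q(√66, √89). Since 66 and 89 are distinct squarefree integers > 1, their product 5874 is not a perfect square, so √89 ∉ Q(√66). By the tower law [K:Q] = [Q(√66,√89):Q(√66)] · [Q(√66):Q] = 2 · 2 = 4.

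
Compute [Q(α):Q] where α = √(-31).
[Q(α):Q] = 2

[Q(α):Q] equals the degree of the minimal polynomial of α. Here α^2 = -31 and x^2 + 31 is irreducible (d = -31 is squarefree, ≠ 1, hence not a square), so deg(m_α) = 2. Thus [Q(α):Q] = 2.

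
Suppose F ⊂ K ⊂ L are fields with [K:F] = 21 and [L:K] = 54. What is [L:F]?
[L:F] = 1134

The tower law says that for any tower of field extensions F ⊂ K ⊂ L with finite degrees, [L:F] = [L:K] · [K:F]. Here this gives [L:F] = 54 · 21 = 1134.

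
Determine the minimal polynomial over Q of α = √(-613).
m_α(x) = x^2 + 613

α satisfies α^2 + 613 = 0, so x^2 + 613 annihilates α. Since d = -613 is squarefree and ≠ 1, it is not a perfect square in Q, so x^2 + 613 has no rational root and is therefore irreducible over Q (a degree-2 polynomial over a field is irreducible iff it has no root). Hence m_α(x) = x^2 + 613.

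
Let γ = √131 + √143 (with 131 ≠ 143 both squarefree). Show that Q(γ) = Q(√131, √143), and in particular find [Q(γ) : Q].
[Q(γ) : Q] = 4 (equivalently, Q(γ) = Q(√131, √143))

Obviously Q(γ) ⊆ Q(√131, √143), and [Q(√131, √143):Q] = 4 (since 131, 143 are distinct squarefree integers > 1 with 18733 not a perfect square). To show equality we compute the minimal polynomial of γ. From γ = √131 + √143: γ^2 = 131 + 2√(18733) + 143 = 274 + 2√(18733), so γ^2 - 274 = 2√(18733); squaring, (γ^2 - 274)^2 = 4·18733, i.e. γ^4 - 548γ^2 + 75076 - 74932 = 0, i.e. γ^4 - 548γ^2 + 144 = 0. So γ is a root of x^4 - 548x^2 + 144. This polynomial is irreducible over Q: it has no rational root (each ±√131 ± √143 is irrational), and any factorization into two quadratics over Q would force √(18733) ∈ Q (pairing opposite roots) or √131, √143 ∈ Q (other pairings), all impossible. Hence [Q(γ):Q] = 4 = [Q(√131, √143):Q], so Q(γ) = Q(√131, √143).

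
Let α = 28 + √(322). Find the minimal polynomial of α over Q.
m_α(x) = x^2 - 56x + 462

From α - 28 = √(322), squaring gives (α - 28)^2 = 322, i.e. α^2 - 56α + 784 = 322, so α^2 - 56α + 462 = 0. The discriminant of x^2 - 56x + 462 is (-56)^2 - 4·(462) = 3136 - 1848 = 1288, and 4·(322) is not a perfect square in Q since 322 is squarefree and ≠ 1. Hence x^2 - 56x + 462 is irreducible over Q and is the minimal polynomial of α.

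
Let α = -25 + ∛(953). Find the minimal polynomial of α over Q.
m_α(x) = x^3 + 75x^2 + 1875x + 14672

Set β = α + 25 = ∛(953), so β^3 = 953. Then (α + 25)^3 - 953 = 0, i.e. α is a root of g(x) = (x + 25)^3 - 953 = x^3 + 75x^2 + 1875x + 14672. Since g(x) = h(x + 25) where h(x) = x^3 - 953, and h is irreducible over Q (because 953 is not a perfect cube, so h has no rational root, and a monic cubic with no rational root is irreducible), g is also irreducible (irreducibility is preserved under the substitution x → x + 25). Hence m_α(x) = x^3 + 75x^2 + 1875x + 14672.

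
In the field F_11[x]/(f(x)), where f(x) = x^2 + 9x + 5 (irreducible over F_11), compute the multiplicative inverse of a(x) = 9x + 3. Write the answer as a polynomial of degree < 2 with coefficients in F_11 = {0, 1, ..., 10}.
a(x)^(-1) ≡ 4x + 9 (mod f(x))

Since f is irreducible over F_11, F_11[x]/(f) is a field and a(x) ≠ 0 has an inverse. Apply the extended Euclidean algorithm to f(x) and a(x) in F_11[x]: f(x) = (5x + 3)·a(x) + (7). The last nonzero remainder is the constant 7 = gcd(f, a) in F_11. Back-substituting through the division chain expresses 7 = s(x)·a(x) + t(x)·f(x) with s(x) ≡ 6x + 8 (mod f), so (6x + 8)·a(x) ≡ 7 (mod f). Multiplying by 7^(-1) ≡ 8 in F_11 gives a(x)^(-1) ≡ 8·(6x + 8) ≡ 4x + 9 (mod f). Check: (9x + 3)·(4x + 9) = 3x^2 + 5x + 5 ≡ 1 (mod x^2 + 9x + 5).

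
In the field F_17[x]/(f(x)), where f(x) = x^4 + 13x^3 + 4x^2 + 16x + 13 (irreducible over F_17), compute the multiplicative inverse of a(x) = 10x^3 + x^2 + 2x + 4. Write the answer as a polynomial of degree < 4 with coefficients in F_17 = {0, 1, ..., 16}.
a(x)^(-1) ≡ 13x^3 + 16x^2 + 16x + 7 (mod f(x))

Since f is irreducible over F_17, F_17[x]/(f) is a field and a(x) ≠ 0 has an inverse. Apply the extended Euclidean algorithm to f(x) and a(x) in F_17[x]: f(x) = (12x + 12)·a(x) + (2x^2 + 12x + 16);  a(x) = (5x + 13)·(2x^2 + 12x + 16) + (4x);  (2x^2 + 12x + 16) = (9x + 3)·(4x) + (16). The last nonzero remainder is the constant 16 = gcd(f, a) in F_17. Back-substituting through the division chain expresses 16 = s(x)·a(x) + t(x)·f(x) with s(x) ≡ 4x^3 + x^2 + x + 10 (mod f), so (4x^3 + x^2 + x + 10)·a(x) ≡ 16 (mod f). Multiplying by 16^(-1) ≡ 16 in F_17 gives a(x)^(-1) ≡ 16·(4x^3 + x^2 + x + 10) ≡ 13x^3 + 16x^2 + 16x + 7 (mod f). Check: (10x^3 + x^2 + 2x + 4)·(13x^3 + 16x^2 + 16x + 7) = 11x^6 + 3x^5 + 15x^4 + x^2 + 10x + 11 ≡ 1 (mod x^4 + 13x^3 + 4x^2 + 16x + 13).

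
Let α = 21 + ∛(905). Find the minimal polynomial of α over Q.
m_α(x) = x^3 - 63x^2 + 1323x - 10166

Set β = α - 21 = ∛(905), so β^3 = 905. Then (α - 21)^3 - 905 = 0, i.e. α is a root of g(x) = (x - 21)^3 - 905 = x^3 - 63x^2 + 1323x - 10166. Since g(x) = h(x - 21) where h(x) = x^3 - 905, and h is irreducible over Q (because 905 is not a perfect cube, so h has no rational root, and a monic cubic with no rational root is irreducible), g is also irreducible (irreducibility is preserved under the substitution x → x - 21). Hence m_α(x) = x^3 - 63x^2 + 1323x - 10166.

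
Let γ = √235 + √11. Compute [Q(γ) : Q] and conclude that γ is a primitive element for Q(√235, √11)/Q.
[Q(γ) : Q] = 4 (equivalently, Q(γ) = Q(√235, √11))

Obviously Q(γ) ⊆ Q(√235, √11), and [Q(√235, √11):Q] = 4 (since 235, 11 are distinct squarefree integers > 1 with 2585 not a perfect square). To show equality we compute the minimal polynomial of γ. From γ = √235 + √11: γ^2 = 235 + 2√(2585) + 11 = 246 + 2√(2585), so γ^2 - 246 = 2√(2585); squaring, (γ^2 - 246)^2 = 4·2585, i.e. γ^4 - 492γ^2 + 60516 - 10340 = 0, i.e. γ^4 - 492γ^2 + 50176 = 0. So γ is a root of x^4 - 492x^2 + 50176. This polynomial is irreducible over Q: it has no rational root (each ±√235 ± √11 is irrational), and any factorization into two quadratics over Q would force √(2585) ∈ Q (pairing opposite roots) or √235, √11 ∈ Q (other pairings), all impossible. Hence [Q(γ):Q] = 4 = [Q(√235, √11):Q], so Q(γ) = Q(√235, √11).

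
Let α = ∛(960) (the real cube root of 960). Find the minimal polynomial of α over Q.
m_α(x) = x^3 - 960

α satisfies α^3 = 960, so x^3 - 960 annihilates α. By the rational root test, a rational root p/q (in lowest terms) of x^3 - 960 would satisfy p^3 = 960 q^3, forcing q = 1 and p^3 = 960; but 960 is not a perfect cube, contradiction. A monic cubic over Q with no rational root is irreducible (any nontrivial factorization would include a linear factor). Hence x^3 - 960 is the minimal polynomial of α, and in particular [Q(α):Q] = 3.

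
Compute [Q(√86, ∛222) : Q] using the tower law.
[Q(√86, ∛222) : Q] = 6

Let L = Q(√86, ∛222). Since Q(√86) ⊂ L and [Q(√86):Q] = 2, the tower law gives 2 | [L:Q]. Likewise Q(∛222) ⊂ L with [Q(∛222):Q] = 3 (because 222 is not a perfect cube), so 3 | [L:Q]. As gcd(2,3) = 1, [L:Q] is divisible by 6. Conversely L is generated over Q by √86 and ∛222, so [L:Q] ≤ 2·3 = 6. Therefore [Q(√86, ∛222) : Q] = 6.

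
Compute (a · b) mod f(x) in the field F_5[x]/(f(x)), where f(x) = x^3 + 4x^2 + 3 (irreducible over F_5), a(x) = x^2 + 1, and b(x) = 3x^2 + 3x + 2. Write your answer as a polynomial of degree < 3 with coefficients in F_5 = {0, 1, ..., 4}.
a · b ≡ x^2 + 4x + 4 (mod f(x))

Multiply in F_5[x]: a(x)·b(x) = (x^2 + 1)·(3x^2 + 3x + 2) = 3x^4 + 3x^3 + 3x + 2. This has degree ≥ 3, so divide by f(x) over F_5: 3x^4 + 3x^3 + 3x + 2 = (3x + 1)·(x^3 + 4x^2 + 3) + (x^2 + 4x + 4). Hence a·b ≡ x^2 + 4x + 4 (mod f). (F_5[x]/(f) is a field with 5^3 = 125 elements since f is irreducible of degree 3.)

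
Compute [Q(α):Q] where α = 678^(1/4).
[Q(α):Q] = 4

α is a root of x^4 - 678. By Eisenstein's criterion at the prime p = 2 (which divides the constant term 678 but p^2 = 4 does not, since 678 is squarefree), x^4 - 678 is irreducible over Q. Hence [Q(α):Q] = 4.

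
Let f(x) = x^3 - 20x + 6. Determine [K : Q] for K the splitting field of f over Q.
[K : Q] = 6

By the rational root test, any rational root of the monic integer polynomial f(x) = x^3 - 20x + 6 must be an integer dividing the constant term 6, i.e. one of ±{1, 2, 3, 6}. Evaluating: f(1) = -13, f(-1) = 25, f(2) = -26, f(-2) = 38, f(3) = -27, f(-3) = 39, f(6) = 102, f(-6) = -90; none is 0, so f has no rational root and is therefore irreducible over Q (a cubic with no linear factor over a field is irreducible). For an irreducible cubic, the Galois group is A_3 or S_3 according as the discriminant disc(f) = -4a^3 - 27b^2 = -4·(-20)^3 - 27·(6)^2 = 31028 is or is not a square in Q. Here disc(f) = 31028 is not a perfect square in Q, so the Galois group of f over Q is not contained in A_3 and must be all of S_3. The splitting field has degree |S_3| = 6 over Q, so [K : Q] = 6.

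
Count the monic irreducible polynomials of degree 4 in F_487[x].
There are 14062224348 monic irreducible polynomials of degree 4 over F_487

Each element of F_{487^4} that lies in no proper subfield is a root of exactly one monic irreducible of degree 4 over F_487, and each such polynomial has 4 distinct roots in F_{487^4}. By Möbius inversion the count is N_487(4) = (1/4) Σ_{d|4} μ(4/d) · 487^d = (1/4)(μ(4)·487^1 + μ(2)·487^2 + μ(1)·487^4) = 56248897392/4 = 14062224348.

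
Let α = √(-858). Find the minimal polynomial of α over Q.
m_α(x) = x^2 + 858

α satisfies α^2 + 858 = 0, so x^2 + 858 annihilates α. Since d = -858 is squarefree and ≠ 1, it is not a perfect square in Q, so x^2 + 858 has no rational root and is therefore irreducible over Q (a degree-2 polynomial over a field is irreducible iff it has no root). Hence m_α(x) = x^2 + 858.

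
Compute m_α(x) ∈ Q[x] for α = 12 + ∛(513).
m_α(x) = x^3 - 36x^2 + 432x - 2241

Set β = α - 12 = ∛(513), so β^3 = 513. Then (α - 12)^3 - 513 = 0, i.e. α is a root of g(x) = (x - 12)^3 - 513 = x^3 - 36x^2 + 432x - 2241. Since g(x) = h(x - 12) where h(x) = x^3 - 513, and h is irreducible over Q (because 513 is not a perfect cube, so h has no rational root, and a monic cubic with no rational root is irreducible), g is also irreducible (irreducibility is preserved under the substitution x → x - 12). Hence m_α(x) = x^3 - 36x^2 + 432x - 2241.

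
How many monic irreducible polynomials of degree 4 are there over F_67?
There are 5036658 monic irreducible polynomials of degree 4 over F_67

Each element of F_{67^4} that lies in no proper subfield is a root of exactly one monic irreducible of degree 4 over F_67, and each such polynomial has 4 distinct roots in F_{67^4}. By Möbius inversion the count is N_67(4) = (1/4) Σ_{d|4} μ(4/d) · 67^d = (1/4)(μ(4)·67^1 + μ(2)·67^2 + μ(1)·67^4) = 20146632/4 = 5036658.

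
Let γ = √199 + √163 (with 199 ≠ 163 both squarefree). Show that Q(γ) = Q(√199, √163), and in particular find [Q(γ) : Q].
[Q(γ) : Q] = 4 (equivalently, Q(γ) = Q(√199, √163))

Obviously Q(γ) ⊆ Q(√199, √163), and [Q(√199, √163):Q] = 4 (since 199, 163 are distinct squarefree integers > 1 with 32437 not a perfect square). To show equality we compute the minimal polynomial of γ. From γ = √199 + √163: γ^2 = 199 + 2√(32437) + 163 = 362 + 2√(32437), so γ^2 - 362 = 2√(32437); squaring, (γ^2 - 362)^2 = 4·32437, i.e. γ^4 - 724γ^2 + 131044 - 129748 = 0, i.e. γ^4 - 724γ^2 + 1296 = 0. So γ is a root of x^4 - 724x^2 + 1296. This polynomial is irreducible over Q: it has no rational root (each ±√199 ± √163 is irrational), and any factorization into two quadratics over Q would force √(32437) ∈ Q (pairing opposite roots) or √199, √163 ∈ Q (other pairings), all impossible. Hence [Q(γ):Q] = 4 = [Q(√199, √163):Q], so Q(γ) = Q(√199, √163).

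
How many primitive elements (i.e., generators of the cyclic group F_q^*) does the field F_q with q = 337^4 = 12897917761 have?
There are φ(12897917760) = 2645360640 primitive elements

F_q^* is cyclic of order q - 1 = 12897917760. A cyclic group of order m has exactly φ(m) generators. Here m = 12897917760 = 2^6 · 3 · 5 · 7 · 13^2 · 41 · 277, so the number of primitive elements is φ(12897917760) = 2645360640.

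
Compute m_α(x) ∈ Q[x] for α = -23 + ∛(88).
m_α(x) = x^3 + 69x^2 + 1587x + 12079

Set β = α + 23 = ∛(88), so β^3 = 88. Then (α + 23)^3 - 88 = 0, i.e. α is a root of g(x) = (x + 23)^3 - 88 = x^3 + 69x^2 + 1587x + 12079. Since g(x) = h(x + 23) where h(x) = x^3 - 88, and h is irreducible over Q (because 88 is not a perfect cube, so h has no rational root, and a monic cubic with no rational root is irreducible), g is also irreducible (irreducibility is preserved under the substitution x → x + 23). Hence m_α(x) = x^3 + 69x^2 + 1587x + 12079.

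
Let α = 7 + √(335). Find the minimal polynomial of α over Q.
m_α(x) = x^2 - 14x - 286

From α - 7 = √(335), squaring gives (α - 7)^2 = 335, i.e. α^2 - 14α + 49 = 335, so α^2 - 14α - 286 = 0. The discriminant of x^2 - 14x - 286 is (-14)^2 - 4·(-286) = 196 + 1144 = 1340, and 4·(335) is not a perfect square in Q since 335 is squarefree and ≠ 1. Hence x^2 - 14x - 286 is irreducible over Q and is the minimal polynomial of α.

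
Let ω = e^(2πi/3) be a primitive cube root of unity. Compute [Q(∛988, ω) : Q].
[Q(∛988, ω) : Q] = 6

[Q(∛988):Q] = 3 (min poly x^3 - 988, irreducible since 988 is not a perfect cube). [Q(ω):Q] = 2 (min poly x^2 + x + 1). Since Q(∛988) ⊂ R and ω ∉ R, we have ω ∉ Q(∛988), so x^2 + x + 1 remains irreducible over Q(∛988) and [Q(∛988, ω) : Q(∛988)] = 2. By the tower law, [Q(∛988, ω) : Q] = 3 · 2 = 6. (In fact Q(∛988, ω) is the splitting field of x^3 - 988 over Q.)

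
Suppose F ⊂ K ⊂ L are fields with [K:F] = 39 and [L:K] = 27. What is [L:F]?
[L:F] = 1053

The tower law says that for any tower of field extensions F ⊂ K ⊂ L with finite degrees, [L:F] = [L:K] · [K:F]. Here this gives [L:F] = 27 · 39 = 1053.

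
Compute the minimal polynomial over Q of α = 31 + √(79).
m_α(x) = x^2 - 62x + 882

From α - 31 = √(79), squaring gives (α - 31)^2 = 79, i.e. α^2 - 62α + 961 = 79, so α^2 - 62α + 882 = 0. The discriminant of x^2 - 62x + 882 is (-62)^2 - 4·(882) = 3844 - 3528 = 316, and 4·(79) is not a perfect square in Q since 79 is squarefree and ≠ 1. Hence x^2 - 62x + 882 is irreducible over Q and is the minimal polynomial of α.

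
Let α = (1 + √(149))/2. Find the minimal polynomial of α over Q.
m_α(x) = x^2 - x - 37

From 2α - 1 = √(149), squaring gives (2α - 1)^2 = 149, i.e. 4α^2 - 4α + 1 = 149, so α^2 - α + (1 - 149)/4 = 0. Since 149 ≡ 1 (mod 4), (1 - 149)/4 = -37 ∈ Z. The polynomial x^2 - x - 37 has discriminant 1 - 4·(-37) = 149, which is not a perfect square in Q (d = 149 is squarefree and ≠ 1), so x^2 - x - 37 is irreducible over Q. It is the minimal polynomial of α.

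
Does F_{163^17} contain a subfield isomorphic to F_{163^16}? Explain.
No: F_{163^16} is not a subfield of F_{163^17}

F_{p^m} embeds in F_{p^n} iff m | n. Here 16 ∤ 17 (since 17 = 1·16 + 1 with remainder 1 ≠ 0), so F_{163^16} is not a subfield of F_{163^17}. Equivalently: if it were, the tower law would give 16 = [F_{163^16}:F_163] dividing [F_{163^17}:F_163] = 17, contradiction.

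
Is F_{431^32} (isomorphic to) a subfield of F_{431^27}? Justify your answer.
No: F_{431^32} is not a subfield of F_{431^27}

F_{p^m} embeds in F_{p^n} iff m | n. Here 32 ∤ 27 (since 27 = 0·32 + 27 with remainder 27 ≠ 0), so F_{431^32} is not a subfield of F_{431^27}. Equivalently: if it were, the tower law would give 32 = [F_{431^32}:F_431] dividing [F_{431^27}:F_431] = 27, contradiction.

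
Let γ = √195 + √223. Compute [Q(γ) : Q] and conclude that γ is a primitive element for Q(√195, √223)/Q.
[Q(γ) : Q] = 4 (equivalently, Q(γ) = Q(√195, √223))

Obviously Q(γ) ⊆ Q(√195, √223), and [Q(√195, √223):Q] = 4 (since 195, 223 are distinct squarefree integers > 1 with 43485 not a perfect square). To show equality we compute the minimal polynomial of γ. From γ = √195 + √223: γ^2 = 195 + 2√(43485) + 223 = 418 + 2√(43485), so γ^2 - 418 = 2√(43485); squaring, (γ^2 - 418)^2 = 4·43485, i.e. γ^4 - 836γ^2 + 174724 - 173940 = 0, i.e. γ^4 - 836γ^2 + 784 = 0. So γ is a root of x^4 - 836x^2 + 784. This polynomial is irreducible over Q: it has no rational root (each ±√195 ± √223 is irrational), and any factorization into two quadratics over Q would force √(43485) ∈ Q (pairing opposite roots) or √195, √223 ∈ Q (other pairings), all impossible. Hence [Q(γ):Q] = 4 = [Q(√195, √223):Q], so Q(γ) = Q(√195, √223).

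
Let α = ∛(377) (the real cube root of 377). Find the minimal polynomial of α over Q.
m_α(x) = x^3 - 377

α satisfies α^3 = 377, so x^3 - 377 annihilates α. By the rational root test, a rational root p/q (in lowest terms) of x^3 - 377 would satisfy p^3 = 377 q^3, forcing q = 1 and p^3 = 377; but 377 is not a perfect cube, contradiction. A monic cubic over Q with no rational root is irreducible (any nontrivial factorization would include a linear factor). Hence x^3 - 377 is the minimal polynomial of α, and in particular [Q(α):Q] = 3.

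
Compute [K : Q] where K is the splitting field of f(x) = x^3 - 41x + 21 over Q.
[K : Q] = 6

By the rational root test, any rational root of the monic integer polynomial f(x) = x^3 - 41x + 21 must be an integer dividing the constant term 21, i.e. one of ±{1, 3, 7, 21}. Evaluating: f(1) = -19, f(-1) = 61, f(3) = -75, f(-3) = 117, f(7) = 77, f(-7) = -35, f(21) = 8421, f(-21) = -8379; none is 0, so f has no rational root and is therefore irreducible over Q (a cubic with no linear factor over a field is irreducible). For an irreducible cubic, the Galois group is A_3 or S_3 according as the discriminant disc(f) = -4a^3 - 27b^2 = -4·(-41)^3 - 27·(21)^2 = 263777 is or is not a square in Q. Here disc(f) = 263777 is not a perfect square in Q, so the Galois group of f over Q is not contained in A_3 and must be all of S_3. The splitting field has degree |S_3| = 6 over Q, so [K : Q] = 6.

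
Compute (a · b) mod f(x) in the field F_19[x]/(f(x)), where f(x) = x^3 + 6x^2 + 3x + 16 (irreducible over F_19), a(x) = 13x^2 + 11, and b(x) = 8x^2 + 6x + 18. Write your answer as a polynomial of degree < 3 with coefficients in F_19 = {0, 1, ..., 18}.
a · b ≡ 18x^2 + 2x + 4 (mod f(x))

Multiply in F_19[x]: a(x)·b(x) = (13x^2 + 11)·(8x^2 + 6x + 18) = 9x^4 + 2x^3 + 18x^2 + 9x + 8. This has degree ≥ 3, so divide by f(x) over F_19: 9x^4 + 2x^3 + 18x^2 + 9x + 8 = (9x + 5)·(x^3 + 6x^2 + 3x + 16) + (18x^2 + 2x + 4). Hence a·b ≡ 18x^2 + 2x + 4 (mod f). (F_19[x]/(f) is a field with 19^3 = 6859 elements since f is irreducible of degree 3.)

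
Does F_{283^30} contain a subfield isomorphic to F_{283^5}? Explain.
Yes: F_{283^5} is a subfield of F_{283^30}

F_{p^m} embeds in F_{p^n} iff m | n (since F_{p^n} is the splitting field of x^(p^n) - x, and F_{p^m} ⊂ F_{p^n} forces p^n to be a power of p^m, i.e. m | n; conversely if m | n then every root of x^(p^m) - x is a root of x^(p^n) - x). Here 5 | 30 (since 30 = 6·5), so F_{283^5} is a subfield of F_{283^30}, and [F_{283^30} : F_{283^5}] = 30/5 = 6.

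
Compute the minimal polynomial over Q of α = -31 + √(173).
m_α(x) = x^2 + 62x + 788

From α + 31 = √(173), squaring gives (α + 31)^2 = 173, i.e. α^2 + 62α + 961 = 173, so α^2 + 62α + 788 = 0. The discriminant of x^2 + 62x + 788 is (62)^2 - 4·(788) = 3844 - 3152 = 692, and 4·(173) is not a perfect square in Q since 173 is squarefree and ≠ 1. Hence x^2 + 62x + 788 is irreducible over Q and is the minimal polynomial of α.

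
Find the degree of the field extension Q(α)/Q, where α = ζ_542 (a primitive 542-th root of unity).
[Q(α):Q] = 270

The minimal polynomial of ζ_542 over Q is the 542-th cyclotomic polynomial Φ_542(x), which is irreducible over Q and has degree φ(542) = 270. Hence [Q(α):Q] = φ(542) = 270.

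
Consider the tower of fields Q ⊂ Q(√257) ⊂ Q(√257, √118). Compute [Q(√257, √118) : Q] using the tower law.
[Q(√257, √118) : Q] = 4

[Q(√257):Q] = 2 (min poly x^2 - 257, irreducible since 257 is squarefree > 1). For the top step, suppose √118 ∈ Q(√257), say √118 = c + d√257 with c, d ∈ Q. Squaring: 118 = c^2 + 257d^2 + 2cd√257. Since √257 ∉ Q this forces 2cd = 0. If d = 0 then √118 = c ∈ Q, contradicting 118 squarefree > 1. If c = 0 then 118 = 257d^2, so 257·118 = (257d)^2 is a perfect square in Q — but 257·118 = 30326 is not a perfect square (since 257 and 118 are distinct squarefree integers). Contradiction. Hence √118 ∉ Q(√257), so x^2 - 118 stays irreducible over Q(√257) and [Q(√257, √118) : Q(√257)] = 2. By the tower law, [Q(√257, √118) : Q] = 2 · 2 = 4.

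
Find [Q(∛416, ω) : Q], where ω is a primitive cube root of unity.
[Q(∛416, ω) : Q] = 6

[Q(∛416):Q] = 3 (min poly x^3 - 416, irreducible since 416 is not a perfect cube). [Q(ω):Q] = 2 (min poly x^2 + x + 1). Since Q(∛416) ⊂ R and ω ∉ R, we have ω ∉ Q(∛416), so x^2 + x + 1 remains irreducible over Q(∛416) and [Q(∛416, ω) : Q(∛416)] = 2. By the tower law, [Q(∛416, ω) : Q] = 3 · 2 = 6. (In fact Q(∛416, ω) is the splitting field of x^3 - 416 over Q.)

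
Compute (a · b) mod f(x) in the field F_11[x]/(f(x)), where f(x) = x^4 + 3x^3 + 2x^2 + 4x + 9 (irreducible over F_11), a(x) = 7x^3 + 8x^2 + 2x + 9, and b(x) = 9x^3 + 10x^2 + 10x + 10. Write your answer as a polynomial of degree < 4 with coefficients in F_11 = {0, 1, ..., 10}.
a · b ≡ 6x^3 + 6x^2 + 10x + 5 (mod f(x))

Multiply in F_11[x]: a(x)·b(x) = (7x^3 + 8x^2 + 2x + 9)·(9x^3 + 10x^2 + 10x + 10) = 8x^6 + 10x^5 + 3x^4 + 9x^3 + 3x^2 + 2. This has degree ≥ 4, so divide by f(x) over F_11: 8x^6 + 10x^5 + 3x^4 + 9x^3 + 3x^2 + 2 = (8x^2 + 8x + 7)·(x^4 + 3x^3 + 2x^2 + 4x + 9) + (6x^3 + 6x^2 + 10x + 5). Hence a·b ≡ 6x^3 + 6x^2 + 10x + 5 (mod f). (F_11[x]/(f) is a field with 11^4 = 14641 elements since f is irreducible of degree 4.)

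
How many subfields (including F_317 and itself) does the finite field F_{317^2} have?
F_{317^2} has 2 subfields

The subfields of F_{p^n} are exactly the fields F_{p^d} for d | n (each is the fixed field of the unique index-d subgroup of Gal(F_{p^n}/F_p) ≅ Z/nZ). The divisors of n = 2 are {1, 2}, giving 2 subfields: F_{317^1}, F_{317^2}.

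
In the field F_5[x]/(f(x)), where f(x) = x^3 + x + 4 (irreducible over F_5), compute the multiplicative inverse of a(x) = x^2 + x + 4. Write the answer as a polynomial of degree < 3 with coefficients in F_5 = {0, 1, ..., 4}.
a(x)^(-1) ≡ 3x^2 + 2x + 4 (mod f(x))

Since f is irreducible over F_5, F_5[x]/(f) is a field and a(x) ≠ 0 has an inverse. Apply the extended Euclidean algorithm to f(x) and a(x) in F_5[x]: f(x) = (x + 4)·a(x) + (3x + 3);  a(x) = (2x)·(3x + 3) + (4). The last nonzero remainder is the constant 4 = gcd(f, a) in F_5. Back-substituting through the division chain expresses 4 = s(x)·a(x) + t(x)·f(x) with s(x) ≡ 2x^2 + 3x + 1 (mod f), so (2x^2 + 3x + 1)·a(x) ≡ 4 (mod f). Multiplying by 4^(-1) ≡ 4 in F_5 gives a(x)^(-1) ≡ 4·(2x^2 + 3x + 1) ≡ 3x^2 + 2x + 4 (mod f). Check: (x^2 + x + 4)·(3x^2 + 2x + 4) = 3x^4 + 3x^2 + 2x + 1 ≡ 1 (mod x^3 + x + 4).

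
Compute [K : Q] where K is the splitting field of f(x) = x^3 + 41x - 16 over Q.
[K : Q] = 6

By the rational root test, any rational root of the monic integer polynomial f(x) = x^3 + 41x - 16 must be an integer dividing the constant term -16, i.e. one of ±{1, 2, 4, 8, 16}. Evaluating: f(1) = 26, f(-1) = -58, f(2) = 74, f(-2) = -106, f(4) = 212, f(-4) = -244, f(8) = 824, f(-8) = -856, f(16) = 4736, f(-16) = -4768; none is 0, so f has no rational root and is therefore irreducible over Q (a cubic with no linear factor over a field is irreducible). For an irreducible cubic, the Galois group is A_3 or S_3 according as the discriminant disc(f) = -4a^3 - 27b^2 = -4·(41)^3 - 27·(-16)^2 = -282596 is or is not a square in Q. Here disc(f) = -282596 is not a perfect square in Q, so the Galois group of f over Q is not contained in A_3 and must be all of S_3. The splitting field has degree |S_3| = 6 over Q, so [K : Q] = 6.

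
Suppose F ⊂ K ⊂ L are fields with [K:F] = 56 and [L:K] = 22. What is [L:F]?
[L:F] = 1232

The tower law says that for any tower of field extensions F ⊂ K ⊂ L with finite degrees, [L:F] = [L:K] · [K:F]. Here this gives [L:F] = 22 · 56 = 1232.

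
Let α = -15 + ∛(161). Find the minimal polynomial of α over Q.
m_α(x) = x^3 + 45x^2 + 675x + 3214

Set β = α + 15 = ∛(161), so β^3 = 161. Then (α + 15)^3 - 161 = 0, i.e. α is a root of g(x) = (x + 15)^3 - 161 = x^3 + 45x^2 + 675x + 3214. Since g(x) = h(x + 15) where h(x) = x^3 - 161, and h is irreducible over Q (because 161 is not a perfect cube, so h has no rational root, and a monic cubic with no rational root is irreducible), g is also irreducible (irreducibility is preserved under the substitution x → x + 15). Hence m_α(x) = x^3 + 45x^2 + 675x + 3214.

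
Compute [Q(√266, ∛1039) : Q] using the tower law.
[Q(√266, ∛1039) : Q] = 6

Let L = Q(√266, ∛1039). Since Q(√266) ⊂ L and [Q(√266):Q] = 2, the tower law gives 2 | [L:Q]. Likewise Q(∛1039) ⊂ L with [Q(∛1039):Q] = 3 (because 1039 is not a perfect cube), so 3 | [L:Q]. As gcd(2,3) = 1, [L:Q] is divisible by 6. Conversely L is generated over Q by √266 and ∛1039, so [L:Q] ≤ 2·3 = 6. Therefore [Q(√266, ∛1039) : Q] = 6.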